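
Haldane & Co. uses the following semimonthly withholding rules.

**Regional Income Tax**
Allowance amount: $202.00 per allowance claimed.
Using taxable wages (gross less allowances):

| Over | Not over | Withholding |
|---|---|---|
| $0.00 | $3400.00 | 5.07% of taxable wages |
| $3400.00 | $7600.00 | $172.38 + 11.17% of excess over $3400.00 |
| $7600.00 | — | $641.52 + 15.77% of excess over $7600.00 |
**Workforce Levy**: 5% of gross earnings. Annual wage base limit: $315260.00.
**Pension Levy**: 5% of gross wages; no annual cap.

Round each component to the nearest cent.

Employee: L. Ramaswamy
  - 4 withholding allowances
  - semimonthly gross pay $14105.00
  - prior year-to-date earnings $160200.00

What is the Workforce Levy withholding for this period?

$705.25

Workforce Levy: 5% × $14105.00 = $705.25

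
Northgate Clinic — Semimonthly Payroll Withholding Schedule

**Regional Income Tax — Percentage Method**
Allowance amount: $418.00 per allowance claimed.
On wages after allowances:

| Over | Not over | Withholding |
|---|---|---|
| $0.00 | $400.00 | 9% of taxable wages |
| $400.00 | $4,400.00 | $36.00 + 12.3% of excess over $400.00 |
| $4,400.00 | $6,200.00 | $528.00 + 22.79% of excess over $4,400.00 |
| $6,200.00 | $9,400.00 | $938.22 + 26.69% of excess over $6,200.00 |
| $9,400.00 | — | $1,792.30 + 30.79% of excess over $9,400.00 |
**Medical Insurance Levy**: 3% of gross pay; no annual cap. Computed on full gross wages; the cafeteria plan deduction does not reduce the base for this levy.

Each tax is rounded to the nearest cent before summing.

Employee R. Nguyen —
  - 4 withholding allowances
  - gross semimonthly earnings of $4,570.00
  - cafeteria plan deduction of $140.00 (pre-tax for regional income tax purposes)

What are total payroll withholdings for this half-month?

$463.13

Regional Income Tax: taxable = $4,570.00 − $140.00 − 4×$418.00 = $2,758.00
  $36.00 + 12.3% × ($2,758.00 − $400.00) = $36.00 + 12.3% × $2,358.00 = $326.03
Medical Insurance Levy: 3% × $4,570.00 = $137.10
Total: $326.03 + $137.10 = $463.13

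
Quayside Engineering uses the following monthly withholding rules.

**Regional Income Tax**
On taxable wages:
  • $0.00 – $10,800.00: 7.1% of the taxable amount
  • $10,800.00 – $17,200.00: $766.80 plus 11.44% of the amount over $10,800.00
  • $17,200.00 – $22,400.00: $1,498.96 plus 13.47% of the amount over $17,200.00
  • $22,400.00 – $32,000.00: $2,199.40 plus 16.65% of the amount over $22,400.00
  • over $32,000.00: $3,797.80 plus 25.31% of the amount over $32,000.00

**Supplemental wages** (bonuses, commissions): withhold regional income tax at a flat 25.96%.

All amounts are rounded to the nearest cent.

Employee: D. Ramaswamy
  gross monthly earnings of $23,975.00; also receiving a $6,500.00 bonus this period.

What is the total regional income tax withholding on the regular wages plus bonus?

$4,149.04

Regional Income Tax: taxable = $23,975.00
  $2,199.40 + 16.65% × ($23,975.00 − $22,400.00) = $2,199.40 + 16.65% × $1,575.00 = $2,461.64
Supplemental (25.96% flat on bonus): 25.96% × $6,500.00 = $1,687.40
Total regional income tax: $2,461.64 + $1,687.40 = $4,149.04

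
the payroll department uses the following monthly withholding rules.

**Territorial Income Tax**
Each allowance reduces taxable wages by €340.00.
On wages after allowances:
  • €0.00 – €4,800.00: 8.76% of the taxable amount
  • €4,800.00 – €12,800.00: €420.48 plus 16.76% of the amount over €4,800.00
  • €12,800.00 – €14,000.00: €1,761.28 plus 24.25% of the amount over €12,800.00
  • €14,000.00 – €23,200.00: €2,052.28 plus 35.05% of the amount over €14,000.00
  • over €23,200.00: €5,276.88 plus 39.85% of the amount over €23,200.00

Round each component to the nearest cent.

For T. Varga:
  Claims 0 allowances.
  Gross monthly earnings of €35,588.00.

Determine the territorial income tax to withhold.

Territorial Income Tax: taxable = €35,588.00
  €5,276.88 + 39.85% × (€35,588.00 − €23,200.00) = €5,276.88 + 39.85% × €12,388.00 = €10,213.50

€10,213.50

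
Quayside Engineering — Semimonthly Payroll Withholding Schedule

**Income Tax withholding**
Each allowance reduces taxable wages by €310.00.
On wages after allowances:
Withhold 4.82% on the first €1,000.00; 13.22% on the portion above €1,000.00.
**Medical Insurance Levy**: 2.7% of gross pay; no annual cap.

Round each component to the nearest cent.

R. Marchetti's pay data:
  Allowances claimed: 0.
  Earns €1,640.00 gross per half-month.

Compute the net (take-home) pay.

€1,462.91

Income Tax: taxable = €1,640.00
  €48.20 + 13.22% × (€1,640.00 − €1,000.00) = €48.20 + 13.22% × €640.00 = €132.81
Medical Insurance Levy: 2.7% × €1,640.00 = €44.28
Total withheld: €132.81 + €44.28 = €177.09
Net pay: €1,640.00 − €177.09 = €1,462.91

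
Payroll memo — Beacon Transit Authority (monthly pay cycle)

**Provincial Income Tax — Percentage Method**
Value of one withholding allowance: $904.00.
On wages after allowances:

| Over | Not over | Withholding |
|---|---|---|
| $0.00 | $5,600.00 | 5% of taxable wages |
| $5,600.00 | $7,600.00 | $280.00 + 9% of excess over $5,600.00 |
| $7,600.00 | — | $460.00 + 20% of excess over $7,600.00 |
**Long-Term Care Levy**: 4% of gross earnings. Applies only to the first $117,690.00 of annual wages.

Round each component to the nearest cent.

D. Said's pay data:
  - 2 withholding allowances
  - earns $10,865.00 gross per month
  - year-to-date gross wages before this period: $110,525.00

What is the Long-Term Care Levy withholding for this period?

Long-Term Care Levy: cap $117,690.00 − YTD $110,525.00 = $7,165.00 subject; 4% × $7,165.00 = $286.60

$286.60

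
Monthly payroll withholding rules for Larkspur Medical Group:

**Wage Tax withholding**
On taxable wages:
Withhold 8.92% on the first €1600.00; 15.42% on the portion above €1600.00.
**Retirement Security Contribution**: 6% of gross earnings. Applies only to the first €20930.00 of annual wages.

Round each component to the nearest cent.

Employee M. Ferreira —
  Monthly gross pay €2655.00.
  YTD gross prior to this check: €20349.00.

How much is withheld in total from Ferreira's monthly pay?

€340.26

Wage Tax: taxable = €2655.00
  €142.72 + 15.42% × (€2655.00 − €1600.00) = €142.72 + 15.42% × €1055.00 = €305.40
Retirement Security Contribution: cap €20930.00 − YTD €20349.00 = €581.00 subject; 6% × €581.00 = €34.86
Total: €305.40 + €34.86 = €340.26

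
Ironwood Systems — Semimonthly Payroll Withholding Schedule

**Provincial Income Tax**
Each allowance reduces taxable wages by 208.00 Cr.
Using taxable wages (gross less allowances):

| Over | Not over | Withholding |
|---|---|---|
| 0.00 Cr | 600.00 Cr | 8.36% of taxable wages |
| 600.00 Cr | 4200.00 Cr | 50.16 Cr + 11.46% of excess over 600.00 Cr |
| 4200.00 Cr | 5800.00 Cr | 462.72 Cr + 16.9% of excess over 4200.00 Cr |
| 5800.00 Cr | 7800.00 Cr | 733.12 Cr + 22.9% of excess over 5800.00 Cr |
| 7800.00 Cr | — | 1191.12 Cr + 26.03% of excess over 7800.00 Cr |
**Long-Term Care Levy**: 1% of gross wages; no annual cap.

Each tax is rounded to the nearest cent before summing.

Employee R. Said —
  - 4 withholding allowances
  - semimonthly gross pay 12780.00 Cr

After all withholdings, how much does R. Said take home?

10381.36 Cr

Provincial Income Tax: taxable = 12780.00 Cr − 4×208.00 Cr = 11948.00 Cr
  1191.12 Cr + 26.03% × (11948.00 Cr − 7800.00 Cr) = 1191.12 Cr + 26.03% × 4148.00 Cr = 2270.84 Cr
Long-Term Care Levy: 1% × 12780.00 Cr = 127.80 Cr
Total withheld: 2270.84 Cr + 127.80 Cr = 2398.64 Cr
Net pay: 12780.00 Cr − 2398.64 Cr = 10381.36 Cr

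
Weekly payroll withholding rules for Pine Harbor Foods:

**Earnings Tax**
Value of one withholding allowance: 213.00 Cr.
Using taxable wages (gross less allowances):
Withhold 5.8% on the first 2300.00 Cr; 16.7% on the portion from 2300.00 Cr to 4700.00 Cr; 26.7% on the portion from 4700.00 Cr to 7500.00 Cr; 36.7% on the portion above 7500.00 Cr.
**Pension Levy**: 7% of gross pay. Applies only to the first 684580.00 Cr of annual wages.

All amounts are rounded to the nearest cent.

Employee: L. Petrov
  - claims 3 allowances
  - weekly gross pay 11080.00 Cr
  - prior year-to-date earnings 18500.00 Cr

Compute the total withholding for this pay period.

Earnings Tax: taxable = 11080.00 Cr − 3×213.00 Cr = 10441.00 Cr
  1281.80 Cr + 36.7% × (10441.00 Cr − 7500.00 Cr) = 1281.80 Cr + 36.7% × 2941.00 Cr = 2361.15 Cr
Pension Levy: 7% × 11080.00 Cr = 775.60 Cr
Total: 2361.15 Cr + 775.60 Cr = 3136.75 Cr

3136.75 Cr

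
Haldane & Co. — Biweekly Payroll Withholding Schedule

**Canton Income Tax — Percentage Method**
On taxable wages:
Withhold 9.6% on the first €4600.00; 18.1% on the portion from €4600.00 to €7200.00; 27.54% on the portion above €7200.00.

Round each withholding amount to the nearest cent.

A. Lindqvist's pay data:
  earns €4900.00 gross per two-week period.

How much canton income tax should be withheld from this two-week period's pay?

Canton Income Tax: taxable = €4900.00
  €441.60 + 18.1% × (€4900.00 − €4600.00) = €441.60 + 18.1% × €300.00 = €495.90

€495.90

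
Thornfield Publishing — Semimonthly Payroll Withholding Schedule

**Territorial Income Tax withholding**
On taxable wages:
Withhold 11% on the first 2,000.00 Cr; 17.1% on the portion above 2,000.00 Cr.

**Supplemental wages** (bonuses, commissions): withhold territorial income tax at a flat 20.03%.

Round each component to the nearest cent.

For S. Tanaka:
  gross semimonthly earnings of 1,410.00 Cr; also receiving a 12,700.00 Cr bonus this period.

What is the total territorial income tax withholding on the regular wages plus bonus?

Territorial Income Tax: taxable = 1,410.00 Cr
  11% × 1,410.00 Cr = 155.10 Cr
Supplemental (20.03% flat on bonus): 20.03% × 12,700.00 Cr = 2,543.81 Cr
Total territorial income tax: 155.10 Cr + 2,543.81 Cr = 2,698.91 Cr

2,698.91 Cr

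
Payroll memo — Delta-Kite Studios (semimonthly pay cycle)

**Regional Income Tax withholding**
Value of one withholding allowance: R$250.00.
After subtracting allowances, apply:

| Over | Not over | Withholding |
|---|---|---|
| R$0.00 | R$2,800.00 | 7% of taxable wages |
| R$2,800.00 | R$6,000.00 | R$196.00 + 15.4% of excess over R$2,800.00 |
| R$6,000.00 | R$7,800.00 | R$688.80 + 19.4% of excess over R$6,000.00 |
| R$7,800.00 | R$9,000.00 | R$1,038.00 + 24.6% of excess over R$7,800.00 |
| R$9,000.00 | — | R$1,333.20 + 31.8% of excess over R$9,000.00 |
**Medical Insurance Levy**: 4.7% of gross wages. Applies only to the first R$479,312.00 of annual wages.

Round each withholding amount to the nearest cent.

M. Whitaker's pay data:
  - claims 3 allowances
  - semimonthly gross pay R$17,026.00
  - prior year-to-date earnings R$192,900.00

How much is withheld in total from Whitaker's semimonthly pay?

R$4,447.19

Regional Income Tax: taxable = R$17,026.00 − 3×R$250.00 = R$16,276.00
  R$1,333.20 + 31.8% × (R$16,276.00 − R$9,000.00) = R$1,333.20 + 31.8% × R$7,276.00 = R$3,646.97
Medical Insurance Levy: 4.7% × R$17,026.00 = R$800.22
Total: R$3,646.97 + R$800.22 = R$4,447.19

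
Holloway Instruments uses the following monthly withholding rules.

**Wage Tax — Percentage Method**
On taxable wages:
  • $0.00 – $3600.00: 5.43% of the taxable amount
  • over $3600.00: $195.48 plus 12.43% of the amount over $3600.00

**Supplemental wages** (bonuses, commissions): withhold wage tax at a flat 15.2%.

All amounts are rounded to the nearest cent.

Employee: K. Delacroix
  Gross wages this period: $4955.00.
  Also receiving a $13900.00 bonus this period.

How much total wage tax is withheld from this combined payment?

Wage Tax: taxable = $4955.00
  $195.48 + 12.43% × ($4955.00 − $3600.00) = $195.48 + 12.43% × $1355.00 = $363.91
Supplemental (15.2% flat on bonus): 15.2% × $13900.00 = $2112.80
Total wage tax: $363.91 + $2112.80 = $2476.71

$2476.71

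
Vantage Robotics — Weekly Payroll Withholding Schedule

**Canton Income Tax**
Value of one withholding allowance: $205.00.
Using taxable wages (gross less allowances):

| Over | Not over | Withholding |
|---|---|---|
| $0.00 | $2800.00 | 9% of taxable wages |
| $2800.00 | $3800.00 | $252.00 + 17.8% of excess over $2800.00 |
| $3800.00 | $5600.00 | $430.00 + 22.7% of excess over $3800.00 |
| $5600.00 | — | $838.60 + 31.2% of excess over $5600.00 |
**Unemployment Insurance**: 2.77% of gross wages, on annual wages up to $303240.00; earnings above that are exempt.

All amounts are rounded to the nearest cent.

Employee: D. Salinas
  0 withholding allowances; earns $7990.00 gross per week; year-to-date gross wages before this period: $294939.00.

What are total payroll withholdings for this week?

Canton Income Tax: taxable = $7990.00
  $838.60 + 31.2% × ($7990.00 − $5600.00) = $838.60 + 31.2% × $2390.00 = $1584.28
Unemployment Insurance: 2.77% × $7990.00 = $221.32
Total: $1584.28 + $221.32 = $1805.60

$1805.60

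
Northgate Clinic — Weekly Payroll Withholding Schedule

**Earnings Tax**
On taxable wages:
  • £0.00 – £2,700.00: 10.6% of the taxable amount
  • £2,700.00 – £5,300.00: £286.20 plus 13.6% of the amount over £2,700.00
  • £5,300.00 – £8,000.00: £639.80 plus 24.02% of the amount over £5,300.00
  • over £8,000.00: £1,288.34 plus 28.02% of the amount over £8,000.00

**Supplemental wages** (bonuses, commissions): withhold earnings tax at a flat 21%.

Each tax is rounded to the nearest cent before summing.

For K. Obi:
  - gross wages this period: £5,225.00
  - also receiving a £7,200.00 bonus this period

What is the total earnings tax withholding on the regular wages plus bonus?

£2,141.60

Earnings Tax: taxable = £5,225.00
  £286.20 + 13.6% × (£5,225.00 − £2,700.00) = £286.20 + 13.6% × £2,525.00 = £629.60
Supplemental (21% flat on bonus): 21% × £7,200.00 = £1,512.00
Total earnings tax: £629.60 + £1,512.00 = £2,141.60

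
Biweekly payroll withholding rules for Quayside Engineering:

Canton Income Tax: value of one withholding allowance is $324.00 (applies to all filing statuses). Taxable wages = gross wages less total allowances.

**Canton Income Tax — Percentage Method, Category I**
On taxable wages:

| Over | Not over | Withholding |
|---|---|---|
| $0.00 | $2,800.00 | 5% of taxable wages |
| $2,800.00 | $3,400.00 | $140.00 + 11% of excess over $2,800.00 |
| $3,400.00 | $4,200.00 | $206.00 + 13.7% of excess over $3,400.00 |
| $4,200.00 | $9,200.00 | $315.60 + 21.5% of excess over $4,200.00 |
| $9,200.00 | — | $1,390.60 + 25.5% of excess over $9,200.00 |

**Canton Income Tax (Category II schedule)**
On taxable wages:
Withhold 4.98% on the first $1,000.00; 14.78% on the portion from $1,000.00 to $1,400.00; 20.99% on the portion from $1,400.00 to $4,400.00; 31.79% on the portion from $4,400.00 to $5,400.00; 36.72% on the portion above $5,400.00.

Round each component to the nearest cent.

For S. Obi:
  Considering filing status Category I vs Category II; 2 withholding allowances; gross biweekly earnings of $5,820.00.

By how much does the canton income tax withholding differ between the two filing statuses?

Canton Income Tax (Category I): taxable = $5,820.00 − 2×$324.00 = $5,172.00
  $315.60 + 21.5% × ($5,172.00 − $4,200.00) = $315.60 + 21.5% × $972.00 = $524.58
Canton Income Tax (Category II): taxable = $5,820.00 − 2×$324.00 = $5,172.00
  $738.62 + 31.79% × ($5,172.00 − $4,400.00) = $738.62 + 31.79% × $772.00 = $984.04
Difference: |$524.58 − $984.04| = $459.46 (higher under Category II)

$459.46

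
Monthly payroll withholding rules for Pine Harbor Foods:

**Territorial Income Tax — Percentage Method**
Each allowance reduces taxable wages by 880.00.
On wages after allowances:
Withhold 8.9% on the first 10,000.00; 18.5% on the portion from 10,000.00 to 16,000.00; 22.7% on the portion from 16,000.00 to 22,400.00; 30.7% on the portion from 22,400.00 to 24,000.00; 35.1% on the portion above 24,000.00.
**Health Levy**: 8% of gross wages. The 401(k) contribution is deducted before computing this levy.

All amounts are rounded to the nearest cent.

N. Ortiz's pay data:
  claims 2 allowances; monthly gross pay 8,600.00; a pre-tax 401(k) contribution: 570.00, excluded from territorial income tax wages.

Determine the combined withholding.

Territorial Income Tax: taxable = 8,600.00 − 570.00 − 2×880.00 = 6,270.00
  8.9% × 6,270.00 = 558.03
Health Levy: 8% × 8,030.00 = 642.40
Total: 558.03 + 642.40 = 1,200.43

1,200.43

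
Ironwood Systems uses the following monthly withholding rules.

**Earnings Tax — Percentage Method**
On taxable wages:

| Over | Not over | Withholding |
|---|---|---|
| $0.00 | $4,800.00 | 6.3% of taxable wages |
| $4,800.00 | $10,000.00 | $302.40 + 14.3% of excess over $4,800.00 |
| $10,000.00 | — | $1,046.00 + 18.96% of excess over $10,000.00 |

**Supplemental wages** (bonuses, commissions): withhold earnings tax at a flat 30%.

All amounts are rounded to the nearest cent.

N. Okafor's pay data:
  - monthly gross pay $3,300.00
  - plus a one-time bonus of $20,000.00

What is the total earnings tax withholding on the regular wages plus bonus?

Earnings Tax: taxable = $3,300.00
  6.3% × $3,300.00 = $207.90
Supplemental (30% flat on bonus): 30% × $20,000.00 = $6,000.00
Total earnings tax: $207.90 + $6,000.00 = $6,207.90

$6,207.90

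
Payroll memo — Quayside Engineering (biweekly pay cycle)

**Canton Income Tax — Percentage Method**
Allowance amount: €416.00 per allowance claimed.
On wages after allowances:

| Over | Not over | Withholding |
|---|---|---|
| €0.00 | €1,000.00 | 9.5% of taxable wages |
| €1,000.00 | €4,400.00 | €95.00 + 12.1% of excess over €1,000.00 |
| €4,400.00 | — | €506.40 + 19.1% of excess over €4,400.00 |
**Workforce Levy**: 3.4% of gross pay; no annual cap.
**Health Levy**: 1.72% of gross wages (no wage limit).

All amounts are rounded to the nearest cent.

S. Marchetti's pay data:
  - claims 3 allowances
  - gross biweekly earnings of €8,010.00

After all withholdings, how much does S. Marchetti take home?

Canton Income Tax: taxable = €8,010.00 − 3×€416.00 = €6,762.00
  €506.40 + 19.1% × (€6,762.00 − €4,400.00) = €506.40 + 19.1% × €2,362.00 = €957.54
Workforce Levy: 3.4% × €8,010.00 = €272.34
Health Levy: 1.72% × €8,010.00 = €137.77
Total withheld: €957.54 + €272.34 + €137.77 = €1,367.65
Net pay: €8,010.00 − €1,367.65 = €6,642.35

€6,642.35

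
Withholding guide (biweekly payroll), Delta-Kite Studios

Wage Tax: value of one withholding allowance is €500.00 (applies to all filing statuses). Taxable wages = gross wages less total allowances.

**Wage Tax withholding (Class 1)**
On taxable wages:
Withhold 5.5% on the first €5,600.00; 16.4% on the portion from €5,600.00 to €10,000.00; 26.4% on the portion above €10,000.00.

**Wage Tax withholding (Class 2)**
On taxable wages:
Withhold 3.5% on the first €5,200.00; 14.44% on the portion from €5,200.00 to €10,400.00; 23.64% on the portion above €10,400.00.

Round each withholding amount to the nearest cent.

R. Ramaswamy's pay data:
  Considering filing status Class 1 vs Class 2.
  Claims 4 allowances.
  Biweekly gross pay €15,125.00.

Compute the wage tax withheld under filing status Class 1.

€1,854.60

Wage Tax (Class 1): taxable = €15,125.00 − 4×€500.00 = €13,125.00
  €1,029.60 + 26.4% × (€13,125.00 − €10,000.00) = €1,029.60 + 26.4% × €3,125.00 = €1,854.60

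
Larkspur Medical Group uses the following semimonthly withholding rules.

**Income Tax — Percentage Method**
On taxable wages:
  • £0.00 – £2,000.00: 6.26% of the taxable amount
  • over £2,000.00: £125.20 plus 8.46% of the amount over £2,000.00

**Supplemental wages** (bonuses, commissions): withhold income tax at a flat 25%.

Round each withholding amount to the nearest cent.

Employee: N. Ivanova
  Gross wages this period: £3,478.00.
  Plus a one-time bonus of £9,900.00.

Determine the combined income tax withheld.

Income Tax: taxable = £3,478.00
  £125.20 + 8.46% × (£3,478.00 − £2,000.00) = £125.20 + 8.46% × £1,478.00 = £250.24
Supplemental (25% flat on bonus): 25% × £9,900.00 = £2,475.00
Total income tax: £250.24 + £2,475.00 = £2,725.24

£2,725.24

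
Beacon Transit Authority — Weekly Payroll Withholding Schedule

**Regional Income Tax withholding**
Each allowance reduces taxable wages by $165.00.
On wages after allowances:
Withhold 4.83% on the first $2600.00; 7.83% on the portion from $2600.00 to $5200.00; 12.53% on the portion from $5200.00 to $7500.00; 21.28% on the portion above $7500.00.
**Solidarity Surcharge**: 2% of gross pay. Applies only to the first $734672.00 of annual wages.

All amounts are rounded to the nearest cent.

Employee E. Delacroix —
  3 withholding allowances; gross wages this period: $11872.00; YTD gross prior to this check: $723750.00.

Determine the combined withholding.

$1660.82

Regional Income Tax: taxable = $11872.00 − 3×$165.00 = $11377.00
  $617.35 + 21.28% × ($11377.00 − $7500.00) = $617.35 + 21.28% × $3877.00 = $1442.38
Solidarity Surcharge: cap $734672.00 − YTD $723750.00 = $10922.00 subject; 2% × $10922.00 = $218.44
Total: $1442.38 + $218.44 = $1660.82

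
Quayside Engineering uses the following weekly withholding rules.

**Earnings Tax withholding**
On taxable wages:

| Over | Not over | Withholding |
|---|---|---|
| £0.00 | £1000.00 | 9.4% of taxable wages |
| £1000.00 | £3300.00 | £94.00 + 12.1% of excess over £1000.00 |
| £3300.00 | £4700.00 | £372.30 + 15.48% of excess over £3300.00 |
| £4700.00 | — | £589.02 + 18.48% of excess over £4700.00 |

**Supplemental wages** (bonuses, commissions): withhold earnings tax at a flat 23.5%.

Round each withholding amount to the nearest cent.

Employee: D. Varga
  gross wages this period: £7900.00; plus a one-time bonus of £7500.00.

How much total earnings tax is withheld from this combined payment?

Earnings Tax: taxable = £7900.00
  £589.02 + 18.48% × (£7900.00 − £4700.00) = £589.02 + 18.48% × £3200.00 = £1180.38
Supplemental (23.5% flat on bonus): 23.5% × £7500.00 = £1762.50
Total earnings tax: £1180.38 + £1762.50 = £2942.88

£2942.88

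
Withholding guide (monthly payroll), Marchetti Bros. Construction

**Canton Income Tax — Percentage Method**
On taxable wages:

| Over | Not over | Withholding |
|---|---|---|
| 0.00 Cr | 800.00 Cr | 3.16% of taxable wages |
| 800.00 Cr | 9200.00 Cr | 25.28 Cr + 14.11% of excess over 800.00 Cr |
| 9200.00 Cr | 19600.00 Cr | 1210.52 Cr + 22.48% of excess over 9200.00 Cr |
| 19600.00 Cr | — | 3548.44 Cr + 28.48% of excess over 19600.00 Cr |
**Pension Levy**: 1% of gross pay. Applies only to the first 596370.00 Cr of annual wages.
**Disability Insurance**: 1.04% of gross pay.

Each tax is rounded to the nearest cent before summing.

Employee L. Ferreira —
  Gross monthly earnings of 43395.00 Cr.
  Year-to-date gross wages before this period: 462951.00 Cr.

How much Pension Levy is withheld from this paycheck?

433.95 Cr

Pension Levy: 1% × 43395.00 Cr = 433.95 Cr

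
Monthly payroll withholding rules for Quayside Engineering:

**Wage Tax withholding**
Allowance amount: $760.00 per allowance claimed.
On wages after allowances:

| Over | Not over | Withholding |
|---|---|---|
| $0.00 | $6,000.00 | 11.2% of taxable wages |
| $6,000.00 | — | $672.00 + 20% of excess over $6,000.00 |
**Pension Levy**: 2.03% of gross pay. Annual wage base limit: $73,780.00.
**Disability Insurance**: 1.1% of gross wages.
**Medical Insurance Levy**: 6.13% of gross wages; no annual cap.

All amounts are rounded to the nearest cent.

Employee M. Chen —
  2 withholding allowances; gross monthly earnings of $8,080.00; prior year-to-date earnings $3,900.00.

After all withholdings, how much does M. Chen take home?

Wage Tax: taxable = $8,080.00 − 2×$760.00 = $6,560.00
  $672.00 + 20% × ($6,560.00 − $6,000.00) = $672.00 + 20% × $560.00 = $784.00
Pension Levy: 2.03% × $8,080.00 = $164.02
Disability Insurance: 1.1% × $8,080.00 = $88.88
Medical Insurance Levy: 6.13% × $8,080.00 = $495.30
Total withheld: $784.00 + $164.02 + $88.88 + $495.30 = $1,532.20
Net pay: $8,080.00 − $1,532.20 = $6,547.80

$6,547.80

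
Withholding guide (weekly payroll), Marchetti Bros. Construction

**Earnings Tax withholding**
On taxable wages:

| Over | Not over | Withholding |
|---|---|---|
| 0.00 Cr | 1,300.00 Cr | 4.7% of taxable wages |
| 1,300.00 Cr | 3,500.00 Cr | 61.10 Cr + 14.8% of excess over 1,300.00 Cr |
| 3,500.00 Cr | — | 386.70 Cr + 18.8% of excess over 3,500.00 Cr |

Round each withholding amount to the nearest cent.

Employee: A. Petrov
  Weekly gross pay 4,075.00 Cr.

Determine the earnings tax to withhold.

494.80 Cr

Earnings Tax: taxable = 4,075.00 Cr
  386.70 Cr + 18.8% × (4,075.00 Cr − 3,500.00 Cr) = 386.70 Cr + 18.8% × 575.00 Cr = 494.80 Cr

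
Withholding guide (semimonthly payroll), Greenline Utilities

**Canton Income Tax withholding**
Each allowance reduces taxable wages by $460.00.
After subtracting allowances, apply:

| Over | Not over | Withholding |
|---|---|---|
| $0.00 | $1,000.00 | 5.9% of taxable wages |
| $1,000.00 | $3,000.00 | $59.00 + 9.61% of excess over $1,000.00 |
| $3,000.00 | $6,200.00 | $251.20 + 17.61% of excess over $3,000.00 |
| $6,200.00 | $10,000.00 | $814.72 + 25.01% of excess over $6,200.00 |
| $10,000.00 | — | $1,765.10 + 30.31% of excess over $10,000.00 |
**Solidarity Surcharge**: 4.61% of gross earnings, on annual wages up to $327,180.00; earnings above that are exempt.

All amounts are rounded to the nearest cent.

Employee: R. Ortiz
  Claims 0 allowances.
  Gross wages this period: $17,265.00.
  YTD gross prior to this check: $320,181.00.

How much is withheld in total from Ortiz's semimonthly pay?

Canton Income Tax: taxable = $17,265.00
  $1,765.10 + 30.31% × ($17,265.00 − $10,000.00) = $1,765.10 + 30.31% × $7,265.00 = $3,967.12
Solidarity Surcharge: cap $327,180.00 − YTD $320,181.00 = $6,999.00 subject; 4.61% × $6,999.00 = $322.65
Total: $3,967.12 + $322.65 = $4,289.77

$4,289.77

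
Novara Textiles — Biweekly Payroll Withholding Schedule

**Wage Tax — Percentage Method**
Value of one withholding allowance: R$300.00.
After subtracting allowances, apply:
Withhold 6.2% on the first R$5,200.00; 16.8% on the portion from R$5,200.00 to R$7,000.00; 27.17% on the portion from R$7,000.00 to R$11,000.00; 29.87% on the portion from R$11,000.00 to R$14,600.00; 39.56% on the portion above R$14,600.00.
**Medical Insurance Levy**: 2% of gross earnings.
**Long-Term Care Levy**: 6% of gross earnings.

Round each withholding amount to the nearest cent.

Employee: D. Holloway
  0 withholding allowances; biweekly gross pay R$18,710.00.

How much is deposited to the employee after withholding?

Wage Tax: taxable = R$18,710.00
  R$2,786.92 + 39.56% × (R$18,710.00 − R$14,600.00) = R$2,786.92 + 39.56% × R$4,110.00 = R$4,412.84
Medical Insurance Levy: 2% × R$18,710.00 = R$374.20
Long-Term Care Levy: 6% × R$18,710.00 = R$1,122.60
Total withheld: R$4,412.84 + R$374.20 + R$1,122.60 = R$5,909.64
Net pay: R$18,710.00 − R$5,909.64 = R$12,800.36

R$12,800.36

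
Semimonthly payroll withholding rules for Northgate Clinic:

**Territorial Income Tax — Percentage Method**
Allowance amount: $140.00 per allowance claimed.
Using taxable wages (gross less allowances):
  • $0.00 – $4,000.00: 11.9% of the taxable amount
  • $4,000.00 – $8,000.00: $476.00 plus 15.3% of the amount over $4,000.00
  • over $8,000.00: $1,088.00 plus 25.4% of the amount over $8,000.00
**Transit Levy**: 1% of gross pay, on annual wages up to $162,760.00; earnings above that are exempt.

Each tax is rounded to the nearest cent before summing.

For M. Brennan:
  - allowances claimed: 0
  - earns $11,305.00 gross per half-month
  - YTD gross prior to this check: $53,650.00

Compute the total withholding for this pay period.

$2,040.52

Territorial Income Tax: taxable = $11,305.00
  $1,088.00 + 25.4% × ($11,305.00 − $8,000.00) = $1,088.00 + 25.4% × $3,305.00 = $1,927.47
Transit Levy: 1% × $11,305.00 = $113.05
Total: $1,927.47 + $113.05 = $2,040.52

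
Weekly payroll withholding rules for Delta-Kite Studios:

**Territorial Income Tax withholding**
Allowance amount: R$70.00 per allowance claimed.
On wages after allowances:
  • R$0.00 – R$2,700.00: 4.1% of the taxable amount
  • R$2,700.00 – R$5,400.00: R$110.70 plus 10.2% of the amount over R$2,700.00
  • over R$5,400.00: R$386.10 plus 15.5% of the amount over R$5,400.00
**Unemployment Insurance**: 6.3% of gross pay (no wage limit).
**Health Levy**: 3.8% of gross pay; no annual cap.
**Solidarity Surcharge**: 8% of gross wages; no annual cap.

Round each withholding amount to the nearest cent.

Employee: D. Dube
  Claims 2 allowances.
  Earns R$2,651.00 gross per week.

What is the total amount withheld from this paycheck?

Territorial Income Tax: taxable = R$2,651.00 − 2×R$70.00 = R$2,511.00
  4.1% × R$2,511.00 = R$102.95
Unemployment Insurance: 6.3% × R$2,651.00 = R$167.01
Health Levy: 3.8% × R$2,651.00 = R$100.74
Solidarity Surcharge: 8% × R$2,651.00 = R$212.08
Total: R$102.95 + R$167.01 + R$100.74 + R$212.08 = R$582.78

R$582.78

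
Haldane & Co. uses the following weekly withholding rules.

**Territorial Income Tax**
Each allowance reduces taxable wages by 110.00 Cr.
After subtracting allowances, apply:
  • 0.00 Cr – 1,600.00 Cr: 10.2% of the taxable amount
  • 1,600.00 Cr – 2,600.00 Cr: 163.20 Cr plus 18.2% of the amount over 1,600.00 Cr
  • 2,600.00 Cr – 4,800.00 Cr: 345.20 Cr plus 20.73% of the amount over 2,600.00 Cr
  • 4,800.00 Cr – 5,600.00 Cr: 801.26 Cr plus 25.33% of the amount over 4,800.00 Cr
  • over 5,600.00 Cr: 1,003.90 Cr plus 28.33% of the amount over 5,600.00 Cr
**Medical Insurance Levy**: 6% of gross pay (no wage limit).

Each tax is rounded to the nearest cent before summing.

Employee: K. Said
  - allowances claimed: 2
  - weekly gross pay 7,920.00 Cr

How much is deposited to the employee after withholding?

Territorial Income Tax: taxable = 7,920.00 Cr − 2×110.00 Cr = 7,700.00 Cr
  1,003.90 Cr + 28.33% × (7,700.00 Cr − 5,600.00 Cr) = 1,003.90 Cr + 28.33% × 2,100.00 Cr = 1,598.83 Cr
Medical Insurance Levy: 6% × 7,920.00 Cr = 475.20 Cr
Total withheld: 1,598.83 Cr + 475.20 Cr = 2,074.03 Cr
Net pay: 7,920.00 Cr − 2,074.03 Cr = 5,845.97 Cr

5,845.97 Cr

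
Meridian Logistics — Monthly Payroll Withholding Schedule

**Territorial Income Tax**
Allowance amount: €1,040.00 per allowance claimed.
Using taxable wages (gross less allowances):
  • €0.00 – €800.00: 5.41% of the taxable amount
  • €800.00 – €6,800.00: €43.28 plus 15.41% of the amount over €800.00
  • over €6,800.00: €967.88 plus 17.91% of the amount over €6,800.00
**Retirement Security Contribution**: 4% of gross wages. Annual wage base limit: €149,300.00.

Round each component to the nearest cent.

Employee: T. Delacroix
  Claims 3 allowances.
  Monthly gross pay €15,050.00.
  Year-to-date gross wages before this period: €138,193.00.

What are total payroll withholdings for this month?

€2,330.94

Territorial Income Tax: taxable = €15,050.00 − 3×€1,040.00 = €11,930.00
  €967.88 + 17.91% × (€11,930.00 − €6,800.00) = €967.88 + 17.91% × €5,130.00 = €1,886.66
Retirement Security Contribution: cap €149,300.00 − YTD €138,193.00 = €11,107.00 subject; 4% × €11,107.00 = €444.28
Total: €1,886.66 + €444.28 = €2,330.94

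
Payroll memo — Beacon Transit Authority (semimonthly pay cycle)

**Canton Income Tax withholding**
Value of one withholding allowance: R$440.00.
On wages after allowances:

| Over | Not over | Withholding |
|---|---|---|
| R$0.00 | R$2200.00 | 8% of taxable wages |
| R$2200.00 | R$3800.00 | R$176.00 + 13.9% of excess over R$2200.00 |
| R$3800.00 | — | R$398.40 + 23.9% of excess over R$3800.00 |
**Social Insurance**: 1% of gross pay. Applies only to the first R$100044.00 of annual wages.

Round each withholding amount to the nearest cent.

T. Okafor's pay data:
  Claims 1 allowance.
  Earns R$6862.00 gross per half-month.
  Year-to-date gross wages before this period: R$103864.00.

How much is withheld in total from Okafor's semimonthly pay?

R$1025.06

Canton Income Tax: taxable = R$6862.00 − 1×R$440.00 = R$6422.00
  R$398.40 + 23.9% × (R$6422.00 − R$3800.00) = R$398.40 + 23.9% × R$2622.00 = R$1025.06
Social Insurance: YTD R$103864.00 ≥ cap R$100044.00 → R$0.00
Total: R$1025.06 + R$0.00 = R$1025.06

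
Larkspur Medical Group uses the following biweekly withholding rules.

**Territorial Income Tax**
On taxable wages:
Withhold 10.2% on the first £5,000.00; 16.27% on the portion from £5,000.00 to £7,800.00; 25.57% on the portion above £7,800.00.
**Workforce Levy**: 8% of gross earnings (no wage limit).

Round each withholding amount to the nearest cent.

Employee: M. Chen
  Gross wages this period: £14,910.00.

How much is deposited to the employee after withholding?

Territorial Income Tax: taxable = £14,910.00
  £965.56 + 25.57% × (£14,910.00 − £7,800.00) = £965.56 + 25.57% × £7,110.00 = £2,783.59
Workforce Levy: 8% × £14,910.00 = £1,192.80
Total withheld: £2,783.59 + £1,192.80 = £3,976.39
Net pay: £14,910.00 − £3,976.39 = £10,933.61

£10,933.61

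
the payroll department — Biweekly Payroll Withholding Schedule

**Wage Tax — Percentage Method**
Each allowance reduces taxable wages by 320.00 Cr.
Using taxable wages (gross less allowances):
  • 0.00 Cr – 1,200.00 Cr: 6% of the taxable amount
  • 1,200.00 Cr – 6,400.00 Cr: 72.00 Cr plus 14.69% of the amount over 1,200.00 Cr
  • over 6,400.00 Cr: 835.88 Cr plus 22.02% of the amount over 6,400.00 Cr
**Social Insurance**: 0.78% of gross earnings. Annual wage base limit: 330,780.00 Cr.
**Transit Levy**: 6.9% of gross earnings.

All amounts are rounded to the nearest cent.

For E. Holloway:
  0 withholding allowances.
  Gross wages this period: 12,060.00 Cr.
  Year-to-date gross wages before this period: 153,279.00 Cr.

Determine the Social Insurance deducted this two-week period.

Social Insurance: 0.78% × 12,060.00 Cr = 94.07 Cr

94.07 Cr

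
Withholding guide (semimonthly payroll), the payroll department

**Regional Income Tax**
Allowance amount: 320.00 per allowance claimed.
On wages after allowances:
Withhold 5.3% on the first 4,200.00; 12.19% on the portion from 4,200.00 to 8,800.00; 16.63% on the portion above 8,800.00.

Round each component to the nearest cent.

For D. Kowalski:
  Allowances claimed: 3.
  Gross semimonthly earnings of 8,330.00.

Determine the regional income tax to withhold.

609.02

Regional Income Tax: taxable = 8,330.00 − 3×320.00 = 7,370.00
  222.60 + 12.19% × (7,370.00 − 4,200.00) = 222.60 + 12.19% × 3,170.00 = 609.02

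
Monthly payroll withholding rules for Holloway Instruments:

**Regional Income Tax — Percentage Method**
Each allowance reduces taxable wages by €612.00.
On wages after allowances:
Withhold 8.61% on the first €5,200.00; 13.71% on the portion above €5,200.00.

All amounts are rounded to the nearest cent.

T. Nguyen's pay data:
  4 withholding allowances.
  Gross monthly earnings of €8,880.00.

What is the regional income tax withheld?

€616.63

Regional Income Tax: taxable = €8,880.00 − 4×€612.00 = €6,432.00
  €447.72 + 13.71% × (€6,432.00 − €5,200.00) = €447.72 + 13.71% × €1,232.00 = €616.63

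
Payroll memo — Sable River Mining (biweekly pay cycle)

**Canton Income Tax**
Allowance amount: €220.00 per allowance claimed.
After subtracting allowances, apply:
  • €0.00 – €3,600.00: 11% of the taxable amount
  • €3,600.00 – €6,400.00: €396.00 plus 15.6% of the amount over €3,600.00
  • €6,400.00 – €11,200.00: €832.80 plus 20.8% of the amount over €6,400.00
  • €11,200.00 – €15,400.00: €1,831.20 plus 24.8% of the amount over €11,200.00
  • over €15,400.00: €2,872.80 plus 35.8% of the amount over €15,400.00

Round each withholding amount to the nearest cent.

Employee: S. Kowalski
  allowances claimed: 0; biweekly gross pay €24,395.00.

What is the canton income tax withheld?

€6,093.01

Canton Income Tax: taxable = €24,395.00
  €2,872.80 + 35.8% × (€24,395.00 − €15,400.00) = €2,872.80 + 35.8% × €8,995.00 = €6,093.01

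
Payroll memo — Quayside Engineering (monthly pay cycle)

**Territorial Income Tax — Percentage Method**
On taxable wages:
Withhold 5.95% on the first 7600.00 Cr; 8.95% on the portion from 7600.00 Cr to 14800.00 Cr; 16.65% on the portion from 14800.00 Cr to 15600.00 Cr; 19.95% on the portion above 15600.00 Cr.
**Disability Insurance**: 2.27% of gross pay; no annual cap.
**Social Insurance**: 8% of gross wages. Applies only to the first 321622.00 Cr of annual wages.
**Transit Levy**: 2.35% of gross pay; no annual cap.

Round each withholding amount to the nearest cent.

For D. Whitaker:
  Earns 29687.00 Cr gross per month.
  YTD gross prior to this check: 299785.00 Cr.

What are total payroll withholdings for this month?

7158.65 Cr

Territorial Income Tax: taxable = 29687.00 Cr
  1229.80 Cr + 19.95% × (29687.00 Cr − 15600.00 Cr) = 1229.80 Cr + 19.95% × 14087.00 Cr = 4040.16 Cr
Disability Insurance: 2.27% × 29687.00 Cr = 673.89 Cr
Social Insurance: cap 321622.00 Cr − YTD 299785.00 Cr = 21837.00 Cr subject; 8% × 21837.00 Cr = 1746.96 Cr
Transit Levy: 2.35% × 29687.00 Cr = 697.64 Cr
Total: 4040.16 Cr + 673.89 Cr + 1746.96 Cr + 697.64 Cr = 7158.65 Cr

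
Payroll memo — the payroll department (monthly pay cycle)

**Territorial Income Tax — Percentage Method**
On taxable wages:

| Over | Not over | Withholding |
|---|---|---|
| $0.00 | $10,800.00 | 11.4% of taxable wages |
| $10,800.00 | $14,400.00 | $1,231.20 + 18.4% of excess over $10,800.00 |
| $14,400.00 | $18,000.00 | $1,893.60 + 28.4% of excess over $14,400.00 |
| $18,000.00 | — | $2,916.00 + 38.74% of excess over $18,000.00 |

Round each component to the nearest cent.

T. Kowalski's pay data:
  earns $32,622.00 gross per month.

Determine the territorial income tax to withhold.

$8,580.56

Territorial Income Tax: taxable = $32,622.00
  $2,916.00 + 38.74% × ($32,622.00 − $18,000.00) = $2,916.00 + 38.74% × $14,622.00 = $8,580.56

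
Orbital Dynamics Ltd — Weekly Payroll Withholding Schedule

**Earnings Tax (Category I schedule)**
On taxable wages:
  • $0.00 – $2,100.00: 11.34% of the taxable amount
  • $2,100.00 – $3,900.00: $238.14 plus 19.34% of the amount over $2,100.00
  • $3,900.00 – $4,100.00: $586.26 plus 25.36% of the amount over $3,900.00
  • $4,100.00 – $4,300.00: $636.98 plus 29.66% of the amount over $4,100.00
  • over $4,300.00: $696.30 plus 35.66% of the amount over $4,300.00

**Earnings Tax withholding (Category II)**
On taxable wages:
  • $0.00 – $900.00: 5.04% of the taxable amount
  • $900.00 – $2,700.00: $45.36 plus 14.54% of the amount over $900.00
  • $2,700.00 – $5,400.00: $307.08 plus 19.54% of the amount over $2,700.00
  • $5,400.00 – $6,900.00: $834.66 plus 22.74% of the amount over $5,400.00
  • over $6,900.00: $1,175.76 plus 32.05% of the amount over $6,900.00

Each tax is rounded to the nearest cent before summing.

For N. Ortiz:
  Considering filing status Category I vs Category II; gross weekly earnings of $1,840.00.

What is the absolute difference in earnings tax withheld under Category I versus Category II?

$26.62

Earnings Tax (Category I): taxable = $1,840.00
  11.34% × $1,840.00 = $208.66
Earnings Tax (Category II): taxable = $1,840.00
  $45.36 + 14.54% × ($1,840.00 − $900.00) = $45.36 + 14.54% × $940.00 = $182.04
Difference: |$208.66 − $182.04| = $26.62 (higher under Category I)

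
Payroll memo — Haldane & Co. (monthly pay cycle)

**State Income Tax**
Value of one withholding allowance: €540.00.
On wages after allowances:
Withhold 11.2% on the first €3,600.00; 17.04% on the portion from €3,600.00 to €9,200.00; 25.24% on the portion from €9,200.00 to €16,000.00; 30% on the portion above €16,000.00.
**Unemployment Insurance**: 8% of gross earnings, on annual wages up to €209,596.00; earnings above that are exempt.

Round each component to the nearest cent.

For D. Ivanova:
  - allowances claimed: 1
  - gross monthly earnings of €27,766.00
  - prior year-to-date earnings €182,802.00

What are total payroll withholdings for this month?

€8,585.08

State Income Tax: taxable = €27,766.00 − 1×€540.00 = €27,226.00
  €3,073.76 + 30% × (€27,226.00 − €16,000.00) = €3,073.76 + 30% × €11,226.00 = €6,441.56
Unemployment Insurance: cap €209,596.00 − YTD €182,802.00 = €26,794.00 subject; 8% × €26,794.00 = €2,143.52
Total: €6,441.56 + €2,143.52 = €8,585.08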